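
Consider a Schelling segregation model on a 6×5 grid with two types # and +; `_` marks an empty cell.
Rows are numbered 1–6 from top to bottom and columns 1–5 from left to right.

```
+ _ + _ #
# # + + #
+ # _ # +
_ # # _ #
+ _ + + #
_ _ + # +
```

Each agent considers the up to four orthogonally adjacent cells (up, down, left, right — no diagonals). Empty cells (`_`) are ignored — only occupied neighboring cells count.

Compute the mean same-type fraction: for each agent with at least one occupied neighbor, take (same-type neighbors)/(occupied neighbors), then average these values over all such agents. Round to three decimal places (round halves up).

Row 1: (1,1)+ 0/1 · (1,3)+ 1/1 · (1,5)# 1/1
Row 2: (2,1)# 1/3 · (2,2)# 2/3 · (2,3)+ 2/3 · (2,4)+ 1/3 · (2,5)# 1/3
Row 3: (3,1)+ 0/2 · (3,2)# 2/3 · (3,4)# 0/2 · (3,5)+ 0/3
Row 4: (4,2)# 2/2 · (4,3)# 1/2 · (4,5)# 1/2
Row 5: (5,1)+ — no occupied neighbors · (5,3)+ 2/3 · (5,4)+ 1/3 · (5,5)# 1/3
Row 6: (6,3)+ 1/2 · (6,4)# 0/3 · (6,5)+ 0/2
Sum over 21 agents: 0/1 + 1/1 + 1/1 + 1/3 + 2/3 + 2/3 + 1/3 + 1/3 + 0/2 + 2/3 + 0/2 + 0/3 + 2/2 + 1/2 + 1/2 + 2/3 + 1/3 + 1/3 + 1/2 + 0/3 + 0/2 = 53/6; mean = 53/6 ÷ 21 = 53/126 = 0.420634… → 0.421.

0.421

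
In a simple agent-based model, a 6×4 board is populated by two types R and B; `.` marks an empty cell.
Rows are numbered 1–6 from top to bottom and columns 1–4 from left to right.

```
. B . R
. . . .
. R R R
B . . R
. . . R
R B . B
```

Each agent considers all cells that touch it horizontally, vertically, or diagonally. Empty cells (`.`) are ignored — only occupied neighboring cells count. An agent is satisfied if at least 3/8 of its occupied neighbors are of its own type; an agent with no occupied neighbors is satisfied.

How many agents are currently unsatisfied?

4

Row 1: (1,2)B 0/0 ok · (1,4)R 0/0 ok
Row 3: (3,2)R 1/2 ok · (3,3)R 3/3 ok · (3,4)R 2/2 ok
Row 4: (4,1)B 0/1 unhappy · (4,4)R 3/3 ok
Row 5: (5,4)R 1/2 ok
Row 6: (6,1)R 0/1 unhappy · (6,2)B 0/1 unhappy · (6,4)B 0/1 unhappy
Unsatisfied: (4,1), (6,1), (6,2), (6,4) — 4 in total.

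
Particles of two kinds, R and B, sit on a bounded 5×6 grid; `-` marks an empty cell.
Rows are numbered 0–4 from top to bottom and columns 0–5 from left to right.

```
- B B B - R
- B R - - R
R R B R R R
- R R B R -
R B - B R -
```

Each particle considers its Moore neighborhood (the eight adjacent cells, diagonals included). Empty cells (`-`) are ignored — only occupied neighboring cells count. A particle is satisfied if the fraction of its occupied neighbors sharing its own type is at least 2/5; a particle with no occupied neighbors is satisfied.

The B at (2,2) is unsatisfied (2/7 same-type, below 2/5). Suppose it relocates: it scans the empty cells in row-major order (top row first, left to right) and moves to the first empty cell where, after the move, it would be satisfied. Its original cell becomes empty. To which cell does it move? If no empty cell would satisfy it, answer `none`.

Vacating (2,2). Empty cells in order:
  (0,0): 2/2 same-type → satisfied — stop here.

(0,0)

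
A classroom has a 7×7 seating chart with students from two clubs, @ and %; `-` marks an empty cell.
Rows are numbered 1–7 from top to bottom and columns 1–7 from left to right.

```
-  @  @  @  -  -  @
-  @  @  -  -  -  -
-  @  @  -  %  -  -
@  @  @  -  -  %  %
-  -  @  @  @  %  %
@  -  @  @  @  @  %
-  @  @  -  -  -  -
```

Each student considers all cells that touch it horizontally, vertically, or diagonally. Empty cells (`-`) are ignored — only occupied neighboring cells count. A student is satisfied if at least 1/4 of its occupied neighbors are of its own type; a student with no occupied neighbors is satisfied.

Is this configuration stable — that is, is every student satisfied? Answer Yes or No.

Yes

(1,2)@ 3/3 satisfied
(1,3)@ 4/4 satisfied
(1,4)@ 2/2 satisfied
(1,7)@ 0/0 satisfied
(2,2)@ 5/5 satisfied
(2,3)@ 6/6 satisfied
(3,2)@ 6/6 satisfied
(3,3)@ 5/5 satisfied
(3,5)% 1/1 satisfied
(4,1)@ 2/2 satisfied
(4,2)@ 5/5 satisfied
(4,3)@ 5/5 satisfied
(4,6)% 4/5 satisfied
(4,7)% 3/3 satisfied
(5,3)@ 5/5 satisfied
(5,4)@ 6/6 satisfied
(5,5)@ 4/6 satisfied
(5,6)% 4/7 satisfied
(5,7)% 4/5 satisfied
(6,1)@ 1/1 satisfied
(6,3)@ 5/5 satisfied
(6,4)@ 6/6 satisfied
(6,5)@ 4/5 satisfied
(6,6)@ 2/5 satisfied
(6,7)% 2/3 satisfied
(7,2)@ 3/3 satisfied
(7,3)@ 3/3 satisfied
All meet the threshold, so the configuration is stable.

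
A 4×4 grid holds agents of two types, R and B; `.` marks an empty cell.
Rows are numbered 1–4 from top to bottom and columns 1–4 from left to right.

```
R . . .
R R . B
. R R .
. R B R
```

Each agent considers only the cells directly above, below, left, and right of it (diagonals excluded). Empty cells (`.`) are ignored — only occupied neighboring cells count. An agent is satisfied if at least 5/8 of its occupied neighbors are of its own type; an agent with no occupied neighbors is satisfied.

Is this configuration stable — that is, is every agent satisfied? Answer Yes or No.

Row 1: (1,1)R 1/1 satisfied
Row 2: (2,1)R 2/2 satisfied · (2,2)R 2/2 satisfied · (2,4)B 0/0 satisfied
Row 3: (3,2)R 3/3 satisfied · (3,3)R 1/2 not
Row 4: (4,2)R 1/2 not · (4,3)B 0/3 not · (4,4)R 0/1 not
For instance (3,3) has only 1/2 same-type neighbors, below 5/8.

No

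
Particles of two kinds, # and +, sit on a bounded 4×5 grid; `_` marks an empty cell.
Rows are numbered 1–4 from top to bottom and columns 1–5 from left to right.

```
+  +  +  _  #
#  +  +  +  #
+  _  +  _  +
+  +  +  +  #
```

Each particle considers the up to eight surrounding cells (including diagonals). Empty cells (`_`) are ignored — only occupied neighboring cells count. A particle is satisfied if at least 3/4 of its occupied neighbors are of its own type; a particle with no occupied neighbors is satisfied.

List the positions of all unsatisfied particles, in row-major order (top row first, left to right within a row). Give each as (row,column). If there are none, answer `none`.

(1,1), (1,5), (2,1), (2,4), (2,5), (3,5), (4,5)

Row 1: (1,1)+ 2/3 not · (1,2)+ 4/5 satisfied · (1,3)+ 4/4 satisfied · (1,5)# 1/2 not
Row 2: (2,1)# 0/4 not · (2,2)+ 6/7 satisfied · (2,3)+ 5/5 satisfied · (2,4)+ 4/6 not · (2,5)# 1/3 not
Row 3: (3,1)+ 3/4 satisfied · (3,3)+ 6/6 satisfied · (3,5)+ 2/4 not
Row 4: (4,1)+ 2/2 satisfied · (4,2)+ 4/4 satisfied · (4,3)+ 3/3 satisfied · (4,4)+ 3/4 satisfied · (4,5)# 0/2 not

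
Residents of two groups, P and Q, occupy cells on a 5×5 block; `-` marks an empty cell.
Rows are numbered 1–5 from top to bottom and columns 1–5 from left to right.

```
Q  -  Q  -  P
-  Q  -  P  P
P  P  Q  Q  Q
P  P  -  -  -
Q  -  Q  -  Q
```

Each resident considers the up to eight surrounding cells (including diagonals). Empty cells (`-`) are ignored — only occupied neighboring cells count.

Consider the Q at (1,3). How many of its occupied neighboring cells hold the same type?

Occupied neighbors of (1,3): (2,2)=Q, (2,4)=P.
Same type (Q): 1 of 2.

1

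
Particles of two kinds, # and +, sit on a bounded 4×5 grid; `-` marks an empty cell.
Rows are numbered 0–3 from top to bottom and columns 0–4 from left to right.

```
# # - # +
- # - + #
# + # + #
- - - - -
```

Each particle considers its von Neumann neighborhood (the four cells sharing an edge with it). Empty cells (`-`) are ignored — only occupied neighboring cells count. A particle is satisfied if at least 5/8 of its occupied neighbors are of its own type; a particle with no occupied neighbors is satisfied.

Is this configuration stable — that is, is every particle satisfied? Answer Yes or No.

(0,0)# 1/1 ✓
(0,1)# 2/2 ✓
(0,3)# 0/2 ✗
(0,4)+ 0/2 ✗
(1,1)# 1/2 ✗
(1,3)+ 1/3 ✗
(1,4)# 1/3 ✗
(2,0)# 0/1 ✗
(2,1)+ 0/3 ✗
(2,2)# 0/2 ✗
(2,3)+ 1/3 ✗
(2,4)# 1/2 ✗
For instance (0,3) has only 0/2 same-type neighbors, below 5/8.

No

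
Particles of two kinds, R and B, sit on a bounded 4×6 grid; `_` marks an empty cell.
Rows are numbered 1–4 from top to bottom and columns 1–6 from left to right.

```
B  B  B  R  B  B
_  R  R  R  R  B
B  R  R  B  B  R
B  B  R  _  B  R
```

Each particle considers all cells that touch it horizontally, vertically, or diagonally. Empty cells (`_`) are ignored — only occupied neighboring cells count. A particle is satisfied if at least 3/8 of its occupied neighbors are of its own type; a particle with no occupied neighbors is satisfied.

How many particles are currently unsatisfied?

3

(1,1)B 1/2 ok
(1,2)B 2/4 ok
(1,3)B 1/5 unhappy
(1,4)R 3/5 ok
(1,5)B 2/5 ok
(1,6)B 2/3 ok
(2,2)R 3/7 ok
(2,3)R 5/8 ok
(2,4)R 4/8 ok
(2,5)R 3/8 ok
(2,6)B 3/5 ok
(3,1)B 2/4 ok
(3,2)R 4/7 ok
(3,3)R 5/7 ok
(3,4)B 2/7 unhappy
(3,5)B 3/7 ok
(3,6)R 2/5 ok
(4,1)B 2/3 ok
(4,2)B 2/5 ok
(4,3)R 2/4 ok
(4,5)B 2/4 ok
(4,6)R 1/3 unhappy
Unsatisfied: (1,3), (3,4), (4,6) — 3 in total.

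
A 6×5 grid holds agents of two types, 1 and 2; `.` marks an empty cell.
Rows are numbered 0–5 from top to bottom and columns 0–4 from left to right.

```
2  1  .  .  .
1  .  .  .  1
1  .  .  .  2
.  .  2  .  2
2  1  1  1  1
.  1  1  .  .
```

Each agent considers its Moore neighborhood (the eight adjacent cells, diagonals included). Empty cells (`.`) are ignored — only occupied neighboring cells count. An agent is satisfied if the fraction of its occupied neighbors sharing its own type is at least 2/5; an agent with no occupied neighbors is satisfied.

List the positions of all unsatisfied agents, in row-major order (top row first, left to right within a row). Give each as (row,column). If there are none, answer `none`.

(0,0), (1,4), (3,2), (3,4), (4,0)

Row 0: (0,0)2 0/2 ✗ · (0,1)1 1/2 ✓
Row 1: (1,0)1 2/3 ✓ · (1,4)1 0/1 ✗
Row 2: (2,0)1 1/1 ✓ · (2,4)2 1/2 ✓
Row 3: (3,2)2 0/3 ✗ · (3,4)2 1/3 ✗
Row 4: (4,0)2 0/2 ✗ · (4,1)1 3/5 ✓ · (4,2)1 4/5 ✓ · (4,3)1 3/5 ✓ · (4,4)1 1/2 ✓
Row 5: (5,1)1 3/4 ✓ · (5,2)1 4/4 ✓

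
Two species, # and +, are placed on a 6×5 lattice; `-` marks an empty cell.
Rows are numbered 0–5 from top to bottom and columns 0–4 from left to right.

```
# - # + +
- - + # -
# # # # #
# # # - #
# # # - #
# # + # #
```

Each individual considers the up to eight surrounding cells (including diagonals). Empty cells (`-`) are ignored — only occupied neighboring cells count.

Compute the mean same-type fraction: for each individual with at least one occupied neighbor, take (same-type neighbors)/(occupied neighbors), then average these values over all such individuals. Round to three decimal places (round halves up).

0.775

(0,0)# — no occupied neighbors
(0,2)# 1/3
(0,3)+ 2/4
(0,4)+ 1/2
(1,2)+ 1/6
(1,3)# 4/7
(2,0)# 3/3
(2,1)# 5/6
(2,2)# 5/6
(2,3)# 5/6
(2,4)# 3/3
(3,0)# 5/5
(3,1)# 8/8
(3,2)# 6/6
(3,4)# 3/3
(4,0)# 5/5
(4,1)# 7/8
(4,2)# 5/6
(4,4)# 3/3
(5,0)# 3/3
(5,1)# 4/5
(5,2)+ 0/4
(5,3)# 3/4
(5,4)# 2/2
Sum over 23 individuals: 1/3 + 2/4 + 1/2 + 1/6 + 4/7 + 3/3 + 5/6 + 5/6 + 5/6 + 3/3 + 5/5 + 8/8 + 6/6 + 3/3 + 5/5 + 7/8 + 5/6 + 3/3 + 3/3 + 4/5 + 0/4 + 3/4 + 2/2 = 14977/840; mean = 14977/840 ÷ 23 = 14977/19320 = 0.775207… → 0.775.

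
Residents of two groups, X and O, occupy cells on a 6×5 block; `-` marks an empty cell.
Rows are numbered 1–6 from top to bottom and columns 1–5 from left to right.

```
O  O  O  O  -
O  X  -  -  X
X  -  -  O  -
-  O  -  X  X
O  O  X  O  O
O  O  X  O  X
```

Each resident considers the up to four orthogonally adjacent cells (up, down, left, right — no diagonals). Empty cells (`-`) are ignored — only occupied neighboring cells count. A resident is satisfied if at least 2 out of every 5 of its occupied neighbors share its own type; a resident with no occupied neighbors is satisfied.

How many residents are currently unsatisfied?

Row 1: (1,1)O 2/2 ✓ · (1,2)O 2/3 ✓ · (1,3)O 2/2 ✓ · (1,4)O 1/1 ✓
Row 2: (2,1)O 1/3 ✗ · (2,2)X 0/2 ✗ · (2,5)X 0/0 ✓
Row 3: (3,1)X 0/1 ✗ · (3,4)O 0/1 ✗
Row 4: (4,2)O 1/1 ✓ · (4,4)X 1/3 ✗ · (4,5)X 1/2 ✓
Row 5: (5,1)O 2/2 ✓ · (5,2)O 3/4 ✓ · (5,3)X 1/3 ✗ · (5,4)O 2/4 ✓ · (5,5)O 1/3 ✗
Row 6: (6,1)O 2/2 ✓ · (6,2)O 2/3 ✓ · (6,3)X 1/3 ✗ · (6,4)O 1/3 ✗ · (6,5)X 0/2 ✗
Unsatisfied: (2,1), (2,2), (3,1), (3,4), (4,4), (5,3), (5,5), (6,3), (6,4), (6,5) — 10 in total.

10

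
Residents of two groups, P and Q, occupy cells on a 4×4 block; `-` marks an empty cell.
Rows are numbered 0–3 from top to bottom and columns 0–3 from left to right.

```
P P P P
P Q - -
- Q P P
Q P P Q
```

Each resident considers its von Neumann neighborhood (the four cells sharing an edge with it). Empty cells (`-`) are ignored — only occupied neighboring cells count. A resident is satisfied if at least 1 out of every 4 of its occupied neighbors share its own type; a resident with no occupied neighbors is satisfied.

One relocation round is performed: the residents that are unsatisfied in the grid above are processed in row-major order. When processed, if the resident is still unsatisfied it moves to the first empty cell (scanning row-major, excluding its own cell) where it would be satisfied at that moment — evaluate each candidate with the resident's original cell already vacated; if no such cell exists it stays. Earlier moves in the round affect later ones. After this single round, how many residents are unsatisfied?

Initially unsatisfied (in order): (3,0), (3,3).
  (3,0) → (1,2).
  (3,3) → (1,3).
Resulting grid:
P P P P
P Q Q Q
- Q P P
- P P -
All satisfied now.

0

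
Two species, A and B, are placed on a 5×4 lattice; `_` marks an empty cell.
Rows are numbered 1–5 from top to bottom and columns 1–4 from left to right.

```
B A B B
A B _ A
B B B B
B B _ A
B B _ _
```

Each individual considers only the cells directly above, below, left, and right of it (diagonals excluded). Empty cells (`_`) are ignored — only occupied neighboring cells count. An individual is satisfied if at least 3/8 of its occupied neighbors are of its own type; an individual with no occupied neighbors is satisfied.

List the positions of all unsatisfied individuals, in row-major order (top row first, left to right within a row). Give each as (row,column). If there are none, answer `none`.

(1,1), (1,2), (2,1), (2,2), (2,4), (3,4), (4,4)

(1,1)B 0/2 not
(1,2)A 0/3 not
(1,3)B 1/2 satisfied
(1,4)B 1/2 satisfied
(2,1)A 0/3 not
(2,2)B 1/3 not
(2,4)A 0/2 not
(3,1)B 2/3 satisfied
(3,2)B 4/4 satisfied
(3,3)B 2/2 satisfied
(3,4)B 1/3 not
(4,1)B 3/3 satisfied
(4,2)B 3/3 satisfied
(4,4)A 0/1 not
(5,1)B 2/2 satisfied
(5,2)B 2/2 satisfied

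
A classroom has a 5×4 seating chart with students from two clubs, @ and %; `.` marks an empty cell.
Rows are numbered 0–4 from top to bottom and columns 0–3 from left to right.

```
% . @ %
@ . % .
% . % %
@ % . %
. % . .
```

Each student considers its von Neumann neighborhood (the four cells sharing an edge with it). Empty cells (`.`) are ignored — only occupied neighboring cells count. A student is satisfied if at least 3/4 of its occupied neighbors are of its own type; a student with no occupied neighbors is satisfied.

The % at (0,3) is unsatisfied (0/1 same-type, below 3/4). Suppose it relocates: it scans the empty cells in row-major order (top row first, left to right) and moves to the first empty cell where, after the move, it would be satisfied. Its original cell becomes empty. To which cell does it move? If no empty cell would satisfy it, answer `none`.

(1,3)

Vacating (0,3). Empty cells in order:
  (0,1): 1/2 same-type → still unsatisfied.
  (1,1): 1/2 same-type → still unsatisfied.
  (1,3): 2/2 same-type → satisfied — stop here.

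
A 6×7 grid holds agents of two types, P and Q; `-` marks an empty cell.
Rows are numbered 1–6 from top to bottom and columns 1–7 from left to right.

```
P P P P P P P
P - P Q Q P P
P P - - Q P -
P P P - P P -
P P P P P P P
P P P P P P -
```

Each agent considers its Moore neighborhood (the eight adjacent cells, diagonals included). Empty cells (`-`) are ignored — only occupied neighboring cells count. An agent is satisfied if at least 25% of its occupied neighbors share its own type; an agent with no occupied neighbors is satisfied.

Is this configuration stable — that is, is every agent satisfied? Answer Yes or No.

Row 1: (1,1)P 2/2 ok · (1,2)P 4/4 ok · (1,3)P 3/4 ok · (1,4)P 3/5 ok · (1,5)P 3/5 ok · (1,6)P 4/5 ok · (1,7)P 3/3 ok
Row 2: (2,1)P 4/4 ok · (2,3)P 4/5 ok · (2,4)Q 2/6 ok · (2,5)Q 2/7 ok · (2,6)P 5/7 ok · (2,7)P 4/4 ok
Row 3: (3,1)P 4/4 ok · (3,2)P 6/6 ok · (3,5)Q 2/6 ok · (3,6)P 4/6 ok
Row 4: (4,1)P 5/5 ok · (4,2)P 7/7 ok · (4,3)P 5/5 ok · (4,5)P 5/6 ok · (4,6)P 5/6 ok
Row 5: (5,1)P 5/5 ok · (5,2)P 8/8 ok · (5,3)P 7/7 ok · (5,4)P 7/7 ok · (5,5)P 7/7 ok · (5,6)P 6/6 ok · (5,7)P 3/3 ok
Row 6: (6,1)P 3/3 ok · (6,2)P 5/5 ok · (6,3)P 5/5 ok · (6,4)P 5/5 ok · (6,5)P 5/5 ok · (6,6)P 4/4 ok
All meet the threshold, so the configuration is stable.

Yes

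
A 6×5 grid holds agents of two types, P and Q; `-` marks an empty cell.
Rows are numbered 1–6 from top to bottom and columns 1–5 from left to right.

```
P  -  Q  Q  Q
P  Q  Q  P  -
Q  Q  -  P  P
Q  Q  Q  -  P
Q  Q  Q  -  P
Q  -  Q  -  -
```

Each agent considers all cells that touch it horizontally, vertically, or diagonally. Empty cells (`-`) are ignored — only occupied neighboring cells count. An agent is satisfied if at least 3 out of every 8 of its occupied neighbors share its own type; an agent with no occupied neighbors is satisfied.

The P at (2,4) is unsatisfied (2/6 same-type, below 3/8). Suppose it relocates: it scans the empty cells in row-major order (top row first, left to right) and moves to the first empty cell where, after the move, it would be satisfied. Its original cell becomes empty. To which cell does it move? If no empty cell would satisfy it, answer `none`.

Vacating (2,4). Empty cells in order:
  (1,2): 2/5 same-type → satisfied — stop here.

(1,2)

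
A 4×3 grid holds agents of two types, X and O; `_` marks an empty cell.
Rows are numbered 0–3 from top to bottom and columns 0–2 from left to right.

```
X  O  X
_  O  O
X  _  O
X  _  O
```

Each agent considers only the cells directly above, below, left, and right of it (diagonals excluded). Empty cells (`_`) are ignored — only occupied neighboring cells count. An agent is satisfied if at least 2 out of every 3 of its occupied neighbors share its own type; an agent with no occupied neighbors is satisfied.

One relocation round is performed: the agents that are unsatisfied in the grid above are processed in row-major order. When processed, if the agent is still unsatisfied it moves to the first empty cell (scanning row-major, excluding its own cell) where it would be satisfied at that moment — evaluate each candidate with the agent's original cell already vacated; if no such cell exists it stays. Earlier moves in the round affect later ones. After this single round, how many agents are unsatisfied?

0

Initially unsatisfied (in order): (0,0), (0,1), (0,2).
  (0,0): no empty cell satisfies it; stays.
  (0,1) → (2,1).
  (0,2) → (1,0).
Resulting grid:
X _ _
X O O
X O O
X _ O
All satisfied now.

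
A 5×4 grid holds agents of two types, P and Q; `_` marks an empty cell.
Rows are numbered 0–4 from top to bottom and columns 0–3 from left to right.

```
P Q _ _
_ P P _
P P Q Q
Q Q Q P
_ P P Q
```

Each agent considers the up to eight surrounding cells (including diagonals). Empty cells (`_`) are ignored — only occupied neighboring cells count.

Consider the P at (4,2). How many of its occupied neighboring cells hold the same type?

Occupied neighbors of (4,2): (3,1)=Q, (3,2)=Q, (3,3)=P, (4,1)=P, (4,3)=Q.
Same type (P): 2 of 5.

2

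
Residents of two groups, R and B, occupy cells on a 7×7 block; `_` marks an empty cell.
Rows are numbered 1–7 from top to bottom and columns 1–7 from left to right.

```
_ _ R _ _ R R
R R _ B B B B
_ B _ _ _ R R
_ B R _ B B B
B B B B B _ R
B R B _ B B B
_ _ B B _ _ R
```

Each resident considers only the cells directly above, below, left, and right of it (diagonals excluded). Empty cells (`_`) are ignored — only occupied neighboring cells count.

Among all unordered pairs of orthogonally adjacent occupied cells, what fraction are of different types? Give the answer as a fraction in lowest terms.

Scan each occupied cell's neighbors to the right and below so each pair is counted once.
From row 1: 2 unlike of 3 pairs (running 2/3).
From row 2: 3 unlike of 7 pairs (running 5/10).
From row 3: 2 unlike of 4 pairs (running 7/14).
From row 4: 3 unlike of 7 pairs (running 10/21).
From row 5: 2 unlike of 9 pairs (running 12/30).
From row 6: 3 unlike of 6 pairs (running 15/36).
From row 7: 0 unlike of 1 pairs (running 15/37).
Total adjacent occupied pairs: 37; unlike-type pairs: 15.
15/37 is already in lowest terms.

15/37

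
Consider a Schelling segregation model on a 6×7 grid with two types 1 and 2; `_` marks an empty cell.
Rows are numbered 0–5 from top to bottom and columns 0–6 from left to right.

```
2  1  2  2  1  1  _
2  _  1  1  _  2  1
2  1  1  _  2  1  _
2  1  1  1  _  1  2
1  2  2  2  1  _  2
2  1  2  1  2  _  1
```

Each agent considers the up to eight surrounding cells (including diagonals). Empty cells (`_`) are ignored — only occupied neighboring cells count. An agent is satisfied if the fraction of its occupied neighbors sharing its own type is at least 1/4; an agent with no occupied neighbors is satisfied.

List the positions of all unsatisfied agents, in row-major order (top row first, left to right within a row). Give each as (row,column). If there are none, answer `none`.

(1,5), (2,4), (5,1), (5,3), (5,6)

Row 0: (0,0)2 1/2 ✓ · (0,1)1 1/4 ✓ · (0,2)2 1/4 ✓ · (0,3)2 1/4 ✓ · (0,4)1 2/4 ✓ · (0,5)1 2/3 ✓
Row 1: (1,0)2 2/4 ✓ · (1,2)1 4/6 ✓ · (1,3)1 3/6 ✓ · (1,5)2 1/5 ✗ · (1,6)1 2/3 ✓
Row 2: (2,0)2 2/4 ✓ · (2,1)1 4/7 ✓ · (2,2)1 6/6 ✓ · (2,4)2 1/5 ✗ · (2,5)1 2/5 ✓
Row 3: (3,0)2 2/5 ✓ · (3,1)1 4/8 ✓ · (3,2)1 4/7 ✓ · (3,3)1 3/6 ✓ · (3,5)1 2/5 ✓ · (3,6)2 1/3 ✓
Row 4: (4,0)1 2/5 ✓ · (4,1)2 4/8 ✓ · (4,2)2 3/8 ✓ · (4,3)2 3/7 ✓ · (4,4)1 3/5 ✓ · (4,6)2 1/3 ✓
Row 5: (5,0)2 1/3 ✓ · (5,1)1 1/5 ✗ · (5,2)2 3/5 ✓ · (5,3)1 1/5 ✗ · (5,4)2 1/3 ✓ · (5,6)1 0/1 ✗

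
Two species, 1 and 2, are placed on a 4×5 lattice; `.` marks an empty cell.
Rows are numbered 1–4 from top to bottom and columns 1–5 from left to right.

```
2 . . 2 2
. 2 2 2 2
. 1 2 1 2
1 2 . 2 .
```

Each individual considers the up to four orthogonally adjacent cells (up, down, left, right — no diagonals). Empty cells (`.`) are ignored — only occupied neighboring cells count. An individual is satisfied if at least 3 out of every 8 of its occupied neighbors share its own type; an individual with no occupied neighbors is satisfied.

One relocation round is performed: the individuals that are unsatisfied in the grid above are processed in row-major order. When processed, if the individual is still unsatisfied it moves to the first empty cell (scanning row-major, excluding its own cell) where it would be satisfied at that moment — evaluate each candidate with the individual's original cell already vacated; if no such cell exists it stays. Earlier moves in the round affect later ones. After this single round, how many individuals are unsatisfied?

1

Initially unsatisfied (in order): (3,2), (3,3), (3,4), (4,1), (4,2), (4,4).
  (3,2) → (3,1).
  (3,3): now satisfied by earlier moves; stays.
  (3,4): no empty cell satisfies it; stays.
  (4,1): now satisfied by earlier moves; stays.
  (4,2) → (1,2).
  (4,4) → (1,3).
Resulting grid:
2 2 2 2 2
. 2 2 2 2
1 . 2 1 2
1 . . . .
Unsatisfied now: (3,4).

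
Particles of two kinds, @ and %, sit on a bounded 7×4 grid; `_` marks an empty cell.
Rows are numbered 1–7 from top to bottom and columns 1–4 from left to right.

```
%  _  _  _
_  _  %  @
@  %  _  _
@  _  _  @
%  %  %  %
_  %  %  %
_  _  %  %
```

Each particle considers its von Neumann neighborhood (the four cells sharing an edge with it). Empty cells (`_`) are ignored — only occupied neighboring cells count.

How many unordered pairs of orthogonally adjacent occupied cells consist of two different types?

4

Scan each occupied cell's neighbors to the right and below so each pair is counted once.
Row 2: %(2,3)–@(2,4)≠  → 1/1 unlike.
Row 3: @(3,1)–%(3,2)≠ @(3,1)–@(4,1)=  → 1/2 unlike.
Row 4: @(4,1)–%(5,1)≠ @(4,4)–%(5,4)≠  → 2/2 unlike.
Row 5: %(5,1)–%(5,2)= %(5,2)–%(5,3)= %(5,2)–%(6,2)= %(5,3)–%(5,4)= %(5,3)–%(6,3)= %(5,4)–%(6,4)=  → 0/6 unlike.
Row 6: %(6,2)–%(6,3)= %(6,3)–%(6,4)= %(6,3)–%(7,3)= %(6,4)–%(7,4)=  → 0/4 unlike.
Row 7: %(7,3)–%(7,4)=  → 0/1 unlike.
Total adjacent occupied pairs: 16; unlike-type pairs: 4.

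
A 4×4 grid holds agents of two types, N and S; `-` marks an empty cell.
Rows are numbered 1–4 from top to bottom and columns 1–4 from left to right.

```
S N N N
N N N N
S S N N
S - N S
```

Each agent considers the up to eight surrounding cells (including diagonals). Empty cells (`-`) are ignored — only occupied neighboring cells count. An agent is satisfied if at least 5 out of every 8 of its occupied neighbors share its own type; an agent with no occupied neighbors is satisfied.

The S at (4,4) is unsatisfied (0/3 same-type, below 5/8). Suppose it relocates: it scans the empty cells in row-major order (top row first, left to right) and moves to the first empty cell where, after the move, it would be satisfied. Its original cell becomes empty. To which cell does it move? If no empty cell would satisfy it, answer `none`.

Vacating (4,4). Empty cells in order:
  (4,2): 3/5 same-type → still unsatisfied.

none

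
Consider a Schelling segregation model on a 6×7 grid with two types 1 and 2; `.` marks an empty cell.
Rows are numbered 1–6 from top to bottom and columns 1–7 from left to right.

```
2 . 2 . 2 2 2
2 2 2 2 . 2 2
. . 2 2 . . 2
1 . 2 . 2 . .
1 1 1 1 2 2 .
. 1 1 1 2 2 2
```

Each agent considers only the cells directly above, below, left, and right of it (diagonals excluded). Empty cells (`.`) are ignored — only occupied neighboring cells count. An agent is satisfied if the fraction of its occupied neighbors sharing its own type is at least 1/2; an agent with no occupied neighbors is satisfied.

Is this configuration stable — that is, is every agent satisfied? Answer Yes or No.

Yes

Row 1: (1,1)2 1/1 ✓ · (1,3)2 1/1 ✓ · (1,5)2 1/1 ✓ · (1,6)2 3/3 ✓ · (1,7)2 2/2 ✓
Row 2: (2,1)2 2/2 ✓ · (2,2)2 2/2 ✓ · (2,3)2 4/4 ✓ · (2,4)2 2/2 ✓ · (2,6)2 2/2 ✓ · (2,7)2 3/3 ✓
Row 3: (3,3)2 3/3 ✓ · (3,4)2 2/2 ✓ · (3,7)2 1/1 ✓
Row 4: (4,1)1 1/1 ✓ · (4,3)2 1/2 ✓ · (4,5)2 1/1 ✓
Row 5: (5,1)1 2/2 ✓ · (5,2)1 3/3 ✓ · (5,3)1 3/4 ✓ · (5,4)1 2/3 ✓ · (5,5)2 3/4 ✓ · (5,6)2 2/2 ✓
Row 6: (6,2)1 2/2 ✓ · (6,3)1 3/3 ✓ · (6,4)1 2/3 ✓ · (6,5)2 2/3 ✓ · (6,6)2 3/3 ✓ · (6,7)2 1/1 ✓
All meet the threshold, so the configuration is stable.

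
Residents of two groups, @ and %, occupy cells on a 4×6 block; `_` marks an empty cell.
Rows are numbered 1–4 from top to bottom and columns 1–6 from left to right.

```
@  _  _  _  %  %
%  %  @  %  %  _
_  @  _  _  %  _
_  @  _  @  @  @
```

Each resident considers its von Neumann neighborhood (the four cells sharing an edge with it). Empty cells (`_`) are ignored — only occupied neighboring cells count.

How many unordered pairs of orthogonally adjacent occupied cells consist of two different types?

Scan each occupied cell's neighbors to the right and below so each pair is counted once.
From row 1: 1 unlike of 3 pairs (running 1/3).
From row 2: 3 unlike of 6 pairs (running 4/9).
From row 3: 1 unlike of 2 pairs (running 5/11).
From row 4: 0 unlike of 2 pairs (running 5/13).
Total adjacent occupied pairs: 13; unlike-type pairs: 5.

5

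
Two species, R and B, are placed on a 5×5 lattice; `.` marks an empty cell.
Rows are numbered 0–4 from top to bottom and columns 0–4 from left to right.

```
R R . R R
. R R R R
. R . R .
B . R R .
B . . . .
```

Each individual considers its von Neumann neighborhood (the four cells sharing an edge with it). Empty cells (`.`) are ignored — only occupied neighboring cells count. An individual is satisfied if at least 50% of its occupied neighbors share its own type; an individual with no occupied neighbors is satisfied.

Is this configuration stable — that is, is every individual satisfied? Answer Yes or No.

Yes

Row 0: (0,0)R 1/1 satisfied · (0,1)R 2/2 satisfied · (0,3)R 2/2 satisfied · (0,4)R 2/2 satisfied
Row 1: (1,1)R 3/3 satisfied · (1,2)R 2/2 satisfied · (1,3)R 4/4 satisfied · (1,4)R 2/2 satisfied
Row 2: (2,1)R 1/1 satisfied · (2,3)R 2/2 satisfied
Row 3: (3,0)B 1/1 satisfied · (3,2)R 1/1 satisfied · (3,3)R 2/2 satisfied
Row 4: (4,0)B 1/1 satisfied
All meet the threshold, so the configuration is stable.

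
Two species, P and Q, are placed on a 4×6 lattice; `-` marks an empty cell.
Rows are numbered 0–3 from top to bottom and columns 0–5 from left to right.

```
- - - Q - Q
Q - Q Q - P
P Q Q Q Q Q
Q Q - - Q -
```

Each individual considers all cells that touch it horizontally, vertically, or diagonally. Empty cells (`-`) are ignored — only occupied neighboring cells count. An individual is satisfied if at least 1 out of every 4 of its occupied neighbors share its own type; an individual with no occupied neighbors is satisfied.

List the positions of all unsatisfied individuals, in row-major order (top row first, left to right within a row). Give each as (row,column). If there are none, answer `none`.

(0,5), (1,5), (2,0)

Row 0: (0,3)Q 2/2 ok · (0,5)Q 0/1 unhappy
Row 1: (1,0)Q 1/2 ok · (1,2)Q 5/5 ok · (1,3)Q 5/5 ok · (1,5)P 0/3 unhappy
Row 2: (2,0)P 0/4 unhappy · (2,1)Q 5/6 ok · (2,2)Q 5/5 ok · (2,3)Q 5/5 ok · (2,4)Q 4/5 ok · (2,5)Q 2/3 ok
Row 3: (3,0)Q 2/3 ok · (3,1)Q 3/4 ok · (3,4)Q 3/3 ok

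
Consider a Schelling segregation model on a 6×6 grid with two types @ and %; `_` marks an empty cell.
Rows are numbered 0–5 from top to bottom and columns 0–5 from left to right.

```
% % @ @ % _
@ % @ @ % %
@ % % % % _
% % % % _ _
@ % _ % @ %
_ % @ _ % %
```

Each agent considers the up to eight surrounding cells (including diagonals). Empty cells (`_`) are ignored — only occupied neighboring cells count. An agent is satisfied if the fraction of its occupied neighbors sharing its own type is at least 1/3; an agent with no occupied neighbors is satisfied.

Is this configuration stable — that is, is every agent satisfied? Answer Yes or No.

(0,0)% 2/3 ✓
(0,1)% 2/5 ✓
(0,2)@ 3/5 ✓
(0,3)@ 3/5 ✓
(0,4)% 2/4 ✓
(1,0)@ 1/5 ✗
(1,1)% 4/8 ✓
(1,2)@ 3/8 ✓
(1,3)@ 3/8 ✓
(1,4)% 4/6 ✓
(1,5)% 3/3 ✓
(2,0)@ 1/5 ✗
(2,1)% 5/8 ✓
(2,2)% 6/8 ✓
(2,3)% 5/7 ✓
(2,4)% 4/5 ✓
(3,0)% 3/5 ✓
(3,1)% 5/7 ✓
(3,2)% 7/7 ✓
(3,3)% 5/6 ✓
(4,0)@ 0/4 ✗
(4,1)% 4/6 ✓
(4,3)% 3/5 ✓
(4,4)@ 0/5 ✗
(4,5)% 2/3 ✓
(5,1)% 1/3 ✓
(5,2)@ 0/3 ✗
(5,4)% 3/4 ✓
(5,5)% 2/3 ✓
For instance (1,0) has only 1/5 same-type neighbors, below 1/3.

No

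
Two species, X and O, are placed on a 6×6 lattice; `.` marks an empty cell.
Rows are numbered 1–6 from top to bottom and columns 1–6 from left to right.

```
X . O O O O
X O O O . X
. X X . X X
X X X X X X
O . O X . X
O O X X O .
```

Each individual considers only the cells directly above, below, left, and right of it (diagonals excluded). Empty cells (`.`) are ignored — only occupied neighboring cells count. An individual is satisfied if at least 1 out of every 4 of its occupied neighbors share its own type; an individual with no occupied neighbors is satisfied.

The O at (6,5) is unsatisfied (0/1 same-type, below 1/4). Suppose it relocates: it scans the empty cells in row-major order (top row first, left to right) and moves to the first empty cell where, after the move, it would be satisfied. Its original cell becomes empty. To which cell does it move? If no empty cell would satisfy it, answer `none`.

Vacating (6,5). Empty cells in order:
  (1,2): 2/3 same-type → satisfied — stop here.

(1,2)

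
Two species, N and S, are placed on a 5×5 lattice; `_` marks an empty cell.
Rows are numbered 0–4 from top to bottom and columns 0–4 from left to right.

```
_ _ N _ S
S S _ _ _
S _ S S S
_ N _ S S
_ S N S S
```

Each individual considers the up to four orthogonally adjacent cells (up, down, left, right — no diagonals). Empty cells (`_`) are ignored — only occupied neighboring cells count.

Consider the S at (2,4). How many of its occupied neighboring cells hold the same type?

2

Occupied neighbors of (2,4): (3,4)=S, (2,3)=S.
Same type (S): 2 of 2.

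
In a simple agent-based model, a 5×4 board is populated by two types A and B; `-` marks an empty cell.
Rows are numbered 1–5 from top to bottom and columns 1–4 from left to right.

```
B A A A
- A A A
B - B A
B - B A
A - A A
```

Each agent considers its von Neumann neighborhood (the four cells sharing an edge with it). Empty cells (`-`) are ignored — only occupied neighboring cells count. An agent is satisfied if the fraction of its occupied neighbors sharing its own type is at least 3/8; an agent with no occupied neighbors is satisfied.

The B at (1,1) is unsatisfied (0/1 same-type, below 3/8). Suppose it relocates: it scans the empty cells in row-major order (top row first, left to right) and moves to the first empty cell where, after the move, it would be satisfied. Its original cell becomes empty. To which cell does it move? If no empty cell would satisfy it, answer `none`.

Vacating (1,1). Empty cells in order:
  (2,1): 1/2 same-type → satisfied — stop here.

(2,1)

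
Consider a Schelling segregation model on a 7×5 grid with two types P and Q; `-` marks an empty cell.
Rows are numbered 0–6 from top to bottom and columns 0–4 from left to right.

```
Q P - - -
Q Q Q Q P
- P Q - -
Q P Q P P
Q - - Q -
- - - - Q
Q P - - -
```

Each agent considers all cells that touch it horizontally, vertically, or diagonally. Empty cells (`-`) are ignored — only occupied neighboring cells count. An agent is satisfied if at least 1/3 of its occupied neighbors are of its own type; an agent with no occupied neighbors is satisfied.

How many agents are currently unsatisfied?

7

(0,0)Q 2/3 ✓
(0,1)P 0/4 ✗
(1,0)Q 2/4 ✓
(1,1)Q 4/6 ✓
(1,2)Q 3/5 ✓
(1,3)Q 2/3 ✓
(1,4)P 0/1 ✗
(2,1)P 1/7 ✗
(2,2)Q 4/7 ✓
(3,0)Q 1/3 ✓
(3,1)P 1/5 ✗
(3,2)Q 2/5 ✓
(3,3)P 1/4 ✗
(3,4)P 1/2 ✓
(4,0)Q 1/2 ✓
(4,3)Q 2/4 ✓
(5,4)Q 1/1 ✓
(6,0)Q 0/1 ✗
(6,1)P 0/1 ✗
Unsatisfied: (0,1), (1,4), (2,1), (3,1), (3,3), (6,0), (6,1) — 7 in total.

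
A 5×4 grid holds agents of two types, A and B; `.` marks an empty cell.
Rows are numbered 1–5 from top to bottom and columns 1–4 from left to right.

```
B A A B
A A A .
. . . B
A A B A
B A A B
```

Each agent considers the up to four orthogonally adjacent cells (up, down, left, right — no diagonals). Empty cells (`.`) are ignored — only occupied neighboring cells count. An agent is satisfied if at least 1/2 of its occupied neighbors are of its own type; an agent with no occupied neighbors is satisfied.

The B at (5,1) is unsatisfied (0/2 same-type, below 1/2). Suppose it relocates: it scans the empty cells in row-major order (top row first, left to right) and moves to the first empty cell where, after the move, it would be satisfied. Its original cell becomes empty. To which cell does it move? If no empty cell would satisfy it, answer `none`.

Vacating (5,1). Empty cells in order:
  (2,4): 2/3 same-type → satisfied — stop here.

(2,4)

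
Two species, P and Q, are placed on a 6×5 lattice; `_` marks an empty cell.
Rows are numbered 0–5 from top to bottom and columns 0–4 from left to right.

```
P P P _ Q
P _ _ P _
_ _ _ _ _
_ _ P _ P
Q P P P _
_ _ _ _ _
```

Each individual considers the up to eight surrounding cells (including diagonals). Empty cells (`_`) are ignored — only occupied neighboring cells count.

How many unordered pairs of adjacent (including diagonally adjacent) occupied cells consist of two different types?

2

Scan each occupied cell's neighbors to the right and below (and the two forward diagonals) so each pair is counted once.
From row 0: 1 unlike of 6 pairs (running 1/6).
From row 3: 0 unlike of 4 pairs (running 1/10).
From row 4: 1 unlike of 3 pairs (running 2/13).
Total adjacent occupied pairs: 13; unlike-type pairs: 2.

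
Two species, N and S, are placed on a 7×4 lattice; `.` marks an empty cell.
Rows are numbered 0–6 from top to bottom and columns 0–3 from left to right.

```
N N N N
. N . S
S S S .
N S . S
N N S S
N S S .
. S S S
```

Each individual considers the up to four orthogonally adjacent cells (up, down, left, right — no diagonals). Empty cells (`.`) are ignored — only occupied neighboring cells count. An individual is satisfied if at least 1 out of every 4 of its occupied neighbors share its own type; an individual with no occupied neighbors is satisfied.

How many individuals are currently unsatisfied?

Row 0: (0,0)N 1/1 satisfied · (0,1)N 3/3 satisfied · (0,2)N 2/2 satisfied · (0,3)N 1/2 satisfied
Row 1: (1,1)N 1/2 satisfied · (1,3)S 0/1 not
Row 2: (2,0)S 1/2 satisfied · (2,1)S 3/4 satisfied · (2,2)S 1/1 satisfied
Row 3: (3,0)N 1/3 satisfied · (3,1)S 1/3 satisfied · (3,3)S 1/1 satisfied
Row 4: (4,0)N 3/3 satisfied · (4,1)N 1/4 satisfied · (4,2)S 2/3 satisfied · (4,3)S 2/2 satisfied
Row 5: (5,0)N 1/2 satisfied · (5,1)S 2/4 satisfied · (5,2)S 3/3 satisfied
Row 6: (6,1)S 2/2 satisfied · (6,2)S 3/3 satisfied · (6,3)S 1/1 satisfied
Unsatisfied: (1,3) — 1 in total.

1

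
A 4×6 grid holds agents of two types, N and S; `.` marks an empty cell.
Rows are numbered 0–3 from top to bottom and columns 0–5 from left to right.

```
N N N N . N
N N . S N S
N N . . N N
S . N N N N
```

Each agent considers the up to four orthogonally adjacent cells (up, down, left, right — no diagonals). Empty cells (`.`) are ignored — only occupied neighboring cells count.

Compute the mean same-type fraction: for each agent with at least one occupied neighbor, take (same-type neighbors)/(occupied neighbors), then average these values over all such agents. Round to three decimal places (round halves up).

0.693

(0,0)N 2/2
(0,1)N 3/3
(0,2)N 2/2
(0,3)N 1/2
(0,5)N 0/1
(1,0)N 3/3
(1,1)N 3/3
(1,3)S 0/2
(1,4)N 1/3
(1,5)S 0/3
(2,0)N 2/3
(2,1)N 2/2
(2,4)N 3/3
(2,5)N 2/3
(3,0)S 0/1
(3,2)N 1/1
(3,3)N 2/2
(3,4)N 3/3
(3,5)N 2/2
Sum over 19 agents: 2/2 + 3/3 + 2/2 + 1/2 + 0/1 + 3/3 + 3/3 + 0/2 + 1/3 + 0/3 + 2/3 + 2/2 + 3/3 + 2/3 + 0/1 + 1/1 + 2/2 + 3/3 + 2/2 = 79/6; mean = 79/6 ÷ 19 = 79/114 = 0.692982… → 0.693.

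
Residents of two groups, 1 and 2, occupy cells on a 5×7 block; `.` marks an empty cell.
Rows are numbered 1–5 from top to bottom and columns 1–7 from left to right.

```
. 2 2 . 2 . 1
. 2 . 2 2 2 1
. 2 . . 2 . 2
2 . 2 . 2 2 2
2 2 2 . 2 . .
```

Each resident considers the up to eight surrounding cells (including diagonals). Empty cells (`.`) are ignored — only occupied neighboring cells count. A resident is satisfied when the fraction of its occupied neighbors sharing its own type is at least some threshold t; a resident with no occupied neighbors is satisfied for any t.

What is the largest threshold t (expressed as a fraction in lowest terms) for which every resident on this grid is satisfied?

1/3

Row 1: (1,2)2 2/2 · (1,3)2 3/3 · (1,5)2 3/3 · (1,7)1 1/2
Row 2: (2,2)2 3/3 · (2,4)2 4/4 · (2,5)2 4/4 · (2,6)2 4/6 · (2,7)1 1/3
Row 3: (3,2)2 3/3 · (3,5)2 5/5 · (3,7)2 3/4
Row 4: (4,1)2 3/3 · (4,3)2 3/3 · (4,5)2 3/3 · (4,6)2 5/5 · (4,7)2 2/2
Row 5: (5,1)2 2/2 · (5,2)2 4/4 · (5,3)2 2/2 · (5,5)2 2/2
The smallest same-type fraction is 1/3 at (2,7), which reduces to 1/3. Any threshold above that leaves this resident unsatisfied.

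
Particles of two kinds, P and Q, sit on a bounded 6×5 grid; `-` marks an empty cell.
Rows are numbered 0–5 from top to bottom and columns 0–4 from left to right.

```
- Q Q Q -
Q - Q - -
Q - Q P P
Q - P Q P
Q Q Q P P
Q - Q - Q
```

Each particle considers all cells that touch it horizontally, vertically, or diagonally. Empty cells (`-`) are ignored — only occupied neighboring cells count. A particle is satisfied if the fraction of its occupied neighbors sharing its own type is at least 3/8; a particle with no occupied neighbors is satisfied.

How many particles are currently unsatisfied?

3

(0,1)Q 3/3 ok
(0,2)Q 3/3 ok
(0,3)Q 2/2 ok
(1,0)Q 2/2 ok
(1,2)Q 4/5 ok
(2,0)Q 2/2 ok
(2,2)Q 2/4 ok
(2,3)P 3/6 ok
(2,4)P 2/3 ok
(3,0)Q 3/3 ok
(3,2)P 2/6 unhappy
(3,3)Q 2/8 unhappy
(3,4)P 4/5 ok
(4,0)Q 3/3 ok
(4,1)Q 5/6 ok
(4,2)Q 3/5 ok
(4,3)P 3/7 ok
(4,4)P 2/4 ok
(5,0)Q 2/2 ok
(5,2)Q 2/3 ok
(5,4)Q 0/2 unhappy
Unsatisfied: (3,2), (3,3), (5,4) — 3 in total.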